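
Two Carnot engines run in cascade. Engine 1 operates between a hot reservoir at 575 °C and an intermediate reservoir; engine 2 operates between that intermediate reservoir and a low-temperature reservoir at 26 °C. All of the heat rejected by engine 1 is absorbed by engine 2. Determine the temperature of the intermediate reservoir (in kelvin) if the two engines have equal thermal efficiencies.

T_H = 575 °C → 575 + 273.15 = 848.15 K.
T_C = 26 °C → 26 + 273.15 = 299.15 K.
Equal efficiencies require 1 − T_m/T_H = 1 − T_C/T_m, i.e. T_m/T_H = T_C/T_m, so T_m = √(T_H·T_C) = √(848.15 × 299.15) = 504 K.

T_m ≈ 504 K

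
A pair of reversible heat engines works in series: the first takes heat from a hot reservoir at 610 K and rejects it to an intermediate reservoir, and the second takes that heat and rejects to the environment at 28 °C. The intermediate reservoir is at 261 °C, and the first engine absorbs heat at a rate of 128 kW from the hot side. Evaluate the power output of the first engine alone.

Ẇ₁ ≈ 15.9 kW

T_C = 28 °C → 28 + 273.15 = 301.15 K.
T_m = 261 °C → 261 + 273.15 = 534.15 K.
First-stage efficiency η₁ = 1 − T_m/T_H = 1 − 534.15/610.00 = 0.1243.
W₁ = η₁·Q_H = 0.1243 × 128 = 15.9 kW.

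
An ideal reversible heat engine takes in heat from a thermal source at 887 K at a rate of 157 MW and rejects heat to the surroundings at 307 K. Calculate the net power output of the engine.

η_rev = 1 − T_C/T_H = 1 − 307.00/887.00 = 0.6539.
W = η·Q_H = 0.6539 × 157 = 102.7 MW.

Ẇ ≈ 102.7 MW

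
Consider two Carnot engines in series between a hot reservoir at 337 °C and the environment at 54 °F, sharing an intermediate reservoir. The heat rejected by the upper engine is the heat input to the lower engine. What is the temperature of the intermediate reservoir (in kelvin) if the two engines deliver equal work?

T_m ≈ 448 K

T_H = 337 °C → 337 + 273.15 = 610.15 K.
T_C = 54 °F → (54 − 32) × 5/9 = 12.22 °C = 285.37 K.
For reversible stages Q_m = Q_H·(T_m/T_H). Setting W₁ = Q_H(1 − T_m/T_H) equal to W₂ = Q_m(1 − T_C/T_m) = Q_H·(T_m − T_C)/T_H gives T_H − T_m = T_m − T_C, so T_m = (T_H + T_C)/2 = (610.15 + 285.37)/2 = 448 K.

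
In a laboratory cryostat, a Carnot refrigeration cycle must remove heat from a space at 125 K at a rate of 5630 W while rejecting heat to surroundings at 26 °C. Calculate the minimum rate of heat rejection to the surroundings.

Q̇_H ≈ 13470 W

T_H = 26 °C → 26 + 273.15 = 299.15 K.
For a reversible cycle Q_H/Q_C = T_H/T_C, so Q_H = Q_C·T_H/T_C = 5630 × 299.15/125.00 = 13470 W.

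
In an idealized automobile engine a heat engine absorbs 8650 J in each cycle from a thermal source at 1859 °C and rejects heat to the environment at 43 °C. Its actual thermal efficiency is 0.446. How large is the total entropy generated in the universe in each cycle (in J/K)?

ΔS_univ ≈ 11.1 J/K

T_H = 1859 °C → 1859 + 273.15 = 2132.15 K.
T_C = 43 °C → 43 + 273.15 = 316.15 K.
W = η·Q_H = 0.446 × 8650 = 3858 J, so Q_C = Q_H − W = 4792 J.
Reservoir entropy changes: ΔS_H = −Q_H/T_H = −8650/2132.15 = -4.057 J/K and ΔS_C = +Q_C/T_C = 4792/316.15 = 15.16 J/K.
ΔS_univ = −Q_H/T_H + Q_C/T_C = 11.1 J/K (> 0, since η = 0.446 < η_Carnot = 0.852).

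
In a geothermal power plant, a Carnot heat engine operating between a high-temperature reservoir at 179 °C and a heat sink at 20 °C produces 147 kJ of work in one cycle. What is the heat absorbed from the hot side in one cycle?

T_H = 179 °C → 179 + 273.15 = 452.15 K.
T_C = 20 °C → 20 + 273.15 = 293.15 K.
The Carnot efficiency is η = 1 − T_C/T_H = 1 − 293.15/452.15 = 0.3517.
Q_H = W/η = 147/0.3517 = 418.0 kJ.

Q_H ≈ 418.0 kJ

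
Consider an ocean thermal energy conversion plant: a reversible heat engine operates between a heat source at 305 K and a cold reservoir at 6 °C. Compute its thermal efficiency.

T_C = 6 °C → 6 + 273.15 = 279.15 K.
The Carnot efficiency is η = 1 − T_C/T_H = 1 − 279.15/305.00 = 0.0848.

η ≈ 0.0848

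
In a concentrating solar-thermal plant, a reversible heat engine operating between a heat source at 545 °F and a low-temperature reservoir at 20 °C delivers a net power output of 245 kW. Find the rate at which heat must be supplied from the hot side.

Q̇_H ≈ 516 kW

T_H = 545 °F → (545 − 32) × 5/9 = 285.00 °C = 558.15 K.
T_C = 20 °C → 20 + 273.15 = 293.15 K.
Since the cycle is reversible, η = 1 − T_C/T_H = 1 − 293.15/558.15 = 0.4748.
Q_H = W/η = 245/0.4748 = 516 kW.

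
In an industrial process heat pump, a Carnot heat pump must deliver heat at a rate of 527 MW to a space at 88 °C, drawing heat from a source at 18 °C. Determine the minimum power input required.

T_H = 88 °C → 88 + 273.15 = 361.15 K.
T_C = 18 °C → 18 + 273.15 = 291.15 K.
The Carnot heat-pump COP is COP_HP = T_H/(T_H − T_C) = 361.15/70.00 = 5.1593.
W = Q_H/COP_HP = 527/5.1593 = 102.1 MW.

Ẇ_in ≈ 102.1 MW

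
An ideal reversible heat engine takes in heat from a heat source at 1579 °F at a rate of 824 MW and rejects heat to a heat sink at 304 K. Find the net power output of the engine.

T_H = 1579 °F → (1579 − 32) × 5/9 = 859.44 °C = 1132.59 K.
Since the cycle is reversible, η = 1 − T_C/T_H = 1 − 304.00/1132.59 = 0.7316.
W = η·Q_H = 0.7316 × 824 = 602.8 MW.

Ẇ ≈ 602.8 MW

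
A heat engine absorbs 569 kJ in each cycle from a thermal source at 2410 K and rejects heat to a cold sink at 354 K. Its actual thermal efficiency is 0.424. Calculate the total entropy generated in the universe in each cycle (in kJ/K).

W = η·Q_H = 0.424 × 569 = 241.3 kJ, so Q_C = Q_H − W = 327.7 kJ.
The hot reservoir loses entropy Q_H/T_H = 569/2410.00 = 0.2361 kJ/K; the cold reservoir gains Q_C/T_C = 327.7/354.00 = 0.9258 kJ/K.
ΔS_univ = −Q_H/T_H + Q_C/T_C = 0.6897 kJ/K (> 0, since η = 0.424 < η_Carnot = 0.853).

ΔS_univ ≈ 0.6897 kJ/K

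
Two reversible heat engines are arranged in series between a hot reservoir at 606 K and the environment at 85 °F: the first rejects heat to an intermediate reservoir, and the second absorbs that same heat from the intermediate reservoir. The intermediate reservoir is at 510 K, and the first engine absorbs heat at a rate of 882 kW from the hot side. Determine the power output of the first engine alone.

T_C = 85 °F → (85 − 32) × 5/9 = 29.44 °C = 302.59 K.
First-stage efficiency η₁ = 1 − T_m/T_H = 1 − 510.00/606.00 = 0.1584.
W₁ = η₁·Q_H = 0.1584 × 882 = 140 kW.

Ẇ₁ ≈ 140 kW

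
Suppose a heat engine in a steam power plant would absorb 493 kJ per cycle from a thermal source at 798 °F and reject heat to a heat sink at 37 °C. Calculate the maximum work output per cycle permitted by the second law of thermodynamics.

T_H = 798 °F → (798 − 32) × 5/9 = 425.56 °C = 698.71 K.
T_C = 37 °C → 37 + 273.15 = 310.15 K.
No engine can exceed the Carnot limit: η_max = 1 − T_C/T_H = 1 − 310.15/698.71 = 0.5561.
W_max = η_max · Q_H = 0.5561 × 493 = 274 kJ.

W_max ≈ 274 kJ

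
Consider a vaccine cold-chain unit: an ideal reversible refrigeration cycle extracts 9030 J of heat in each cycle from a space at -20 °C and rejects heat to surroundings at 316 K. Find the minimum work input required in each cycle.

W_in ≈ 2240 J

T_C = -20 °C → -20 + 273.15 = 253.15 K.
Carnot COP: COP_R = T_C/(T_H − T_C) = 253.15/62.85 = 4.0278.
W = Q_C/COP_R = 9030/4.0278 = 2240 J.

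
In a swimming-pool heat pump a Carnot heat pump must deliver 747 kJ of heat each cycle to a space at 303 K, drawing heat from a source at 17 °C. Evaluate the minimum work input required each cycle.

W_in ≈ 31.7 kJ

T_C = 17 °C → 17 + 273.15 = 290.15 K.
COP_HP = T_H/(T_H − T_C) = 303.00/12.85 = 23.5798.
W = Q_H/COP_HP = 747/23.5798 = 31.7 kJ.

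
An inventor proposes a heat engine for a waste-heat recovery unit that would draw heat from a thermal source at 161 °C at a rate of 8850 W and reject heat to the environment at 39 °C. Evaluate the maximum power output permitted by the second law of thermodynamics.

T_H = 161 °C → 161 + 273.15 = 434.15 K.
T_C = 39 °C → 39 + 273.15 = 312.15 K.
No engine can exceed the Carnot limit: η_max = 1 − T_C/T_H = 1 − 312.15/434.15 = 0.2810.
W_max = η_max · Q_H = 0.2810 × 8850 = 2487 W.

Ẇ_max ≈ 2487 W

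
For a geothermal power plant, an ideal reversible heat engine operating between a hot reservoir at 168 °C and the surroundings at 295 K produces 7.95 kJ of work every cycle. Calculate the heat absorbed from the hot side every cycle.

Q_H ≈ 24.0 kJ

T_H = 168 °C → 168 + 273.15 = 441.15 K.
Carnot efficiency: η = 1 − T_C/T_H = 1 − 295.00/441.15 = 0.3313.
Q_H = W/η = 7.95/0.3313 = 24.0 kJ.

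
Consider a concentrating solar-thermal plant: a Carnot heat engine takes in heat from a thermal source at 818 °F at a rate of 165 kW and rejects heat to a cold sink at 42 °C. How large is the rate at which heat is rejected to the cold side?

Q̇_C ≈ 73.26 kW

T_H = 818 °F → (818 − 32) × 5/9 = 436.67 °C = 709.82 K.
T_C = 42 °C → 42 + 273.15 = 315.15 K.
Carnot efficiency: η = 1 − T_C/T_H = 1 − 315.15/709.82 = 0.5560.
For a reversible cycle Q_C/Q_H = T_C/T_H, so Q_C = 165 × 315.15/709.82 = 73.26 kW.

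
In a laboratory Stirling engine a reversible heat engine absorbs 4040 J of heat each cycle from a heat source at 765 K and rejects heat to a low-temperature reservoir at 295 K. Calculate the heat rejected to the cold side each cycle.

Carnot efficiency: η = 1 − T_C/T_H = 1 − 295.00/765.00 = 0.6144.
For a reversible cycle Q_C/Q_H = T_C/T_H, so Q_C = 4040 × 295.00/765.00 = 1558 J.

Q_C ≈ 1558 J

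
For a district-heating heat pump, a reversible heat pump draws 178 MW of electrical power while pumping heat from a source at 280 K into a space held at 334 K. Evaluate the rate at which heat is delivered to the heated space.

Q̇_H ≈ 1101 MW

The Carnot heat-pump COP is COP_HP = T_H/(T_H − T_C) = 334.00/54.00 = 6.1852.
Q_H = COP_HP · W = 6.1852 × 178 = 1101 MW.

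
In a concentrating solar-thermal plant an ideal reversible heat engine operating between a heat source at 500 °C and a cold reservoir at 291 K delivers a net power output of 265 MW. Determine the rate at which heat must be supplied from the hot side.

T_H = 500 °C → 500 + 273.15 = 773.15 K.
Since the cycle is reversible, η = 1 − T_C/T_H = 1 − 291.00/773.15 = 0.6236.
Q_H = W/η = 265/0.6236 = 425 MW.

Q̇_H ≈ 425 MW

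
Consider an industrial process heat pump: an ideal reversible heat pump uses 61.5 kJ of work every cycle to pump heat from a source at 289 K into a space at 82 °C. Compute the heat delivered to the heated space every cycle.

T_H = 82 °C → 82 + 273.15 = 355.15 K.
Reversible heating COP: COP_HP = T_H/(T_H − T_C) = 355.15/66.15 = 5.3689.
Q_H = COP_HP · W = 5.3689 × 61.5 = 330 kJ.

Q_H ≈ 330 kJ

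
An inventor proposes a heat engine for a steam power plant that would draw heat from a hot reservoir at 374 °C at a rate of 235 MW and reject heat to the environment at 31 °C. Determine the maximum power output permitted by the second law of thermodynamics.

T_H = 374 °C → 374 + 273.15 = 647.15 K.
T_C = 31 °C → 31 + 273.15 = 304.15 K.
The second-law ceiling is the Carnot efficiency, η_max = 1 − T_C/T_H = 1 − 304.15/647.15 = 0.5300.
W_max = η_max · Q_H = 0.5300 × 235 = 125 MW.

Ẇ_max ≈ 125 MW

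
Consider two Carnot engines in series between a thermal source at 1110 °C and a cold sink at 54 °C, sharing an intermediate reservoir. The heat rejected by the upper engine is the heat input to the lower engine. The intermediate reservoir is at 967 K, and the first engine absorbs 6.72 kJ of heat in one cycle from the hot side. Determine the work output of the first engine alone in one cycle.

T_H = 1110 °C → 1110 + 273.15 = 1383.15 K.
T_C = 54 °C → 54 + 273.15 = 327.15 K.
First-stage efficiency η₁ = 1 − T_m/T_H = 1 − 967.00/1383.15 = 0.3009.
W₁ = η₁·Q_H = 0.3009 × 6.72 = 2.02 kJ.

W₁ ≈ 2.02 kJ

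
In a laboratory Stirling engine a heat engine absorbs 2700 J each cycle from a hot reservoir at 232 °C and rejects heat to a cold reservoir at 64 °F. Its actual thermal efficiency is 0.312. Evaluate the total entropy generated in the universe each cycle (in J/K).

ΔS_univ ≈ 1.040 J/K

T_H = 232 °C → 232 + 273.15 = 505.15 K.
T_C = 64 °F → (64 − 32) × 5/9 = 17.78 °C = 290.93 K.
W = η·Q_H = 0.312 × 2700 = 842.4 J, so Q_C = Q_H − W = 1858 J.
Entropy balance on the reservoirs: −Q_H/T_H = -5.345 J/K, +Q_C/T_C = 6.385 J/K.
ΔS_univ = −Q_H/T_H + Q_C/T_C = 1.040 J/K (> 0, since η = 0.312 < η_Carnot = 0.424).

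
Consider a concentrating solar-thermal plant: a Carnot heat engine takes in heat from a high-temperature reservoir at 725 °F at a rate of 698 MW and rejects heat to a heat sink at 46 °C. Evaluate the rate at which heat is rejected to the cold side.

T_H = 725 °F → (725 − 32) × 5/9 = 385.00 °C = 658.15 K.
T_C = 46 °C → 46 + 273.15 = 319.15 K.
Carnot efficiency: η = 1 − T_C/T_H = 1 − 319.15/658.15 = 0.5151.
For a reversible cycle Q_C/Q_H = T_C/T_H, so Q_C = 698 × 319.15/658.15 = 338.5 MW.

Q̇_C ≈ 338.5 MW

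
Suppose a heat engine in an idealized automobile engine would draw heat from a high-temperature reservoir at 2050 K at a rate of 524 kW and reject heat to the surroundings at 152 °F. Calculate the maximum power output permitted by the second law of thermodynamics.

Ẇ_max ≈ 437 kW

T_C = 152 °F → (152 − 32) × 5/9 = 66.67 °C = 339.82 K.
The second-law ceiling is the Carnot efficiency, η_max = 1 − T_C/T_H = 1 − 339.82/2050.00 = 0.8342.
W_max = η_max · Q_H = 0.8342 × 524 = 437 kW.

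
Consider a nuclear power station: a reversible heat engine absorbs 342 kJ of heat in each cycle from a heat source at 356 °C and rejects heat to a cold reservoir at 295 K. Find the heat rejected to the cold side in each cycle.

Q_C ≈ 160.4 kJ

T_H = 356 °C → 356 + 273.15 = 629.15 K.
The Carnot efficiency is η = 1 − T_C/T_H = 1 − 295.00/629.15 = 0.5311.
For a reversible cycle Q_C/Q_H = T_C/T_H, so Q_C = 342 × 295.00/629.15 = 160.4 kJ.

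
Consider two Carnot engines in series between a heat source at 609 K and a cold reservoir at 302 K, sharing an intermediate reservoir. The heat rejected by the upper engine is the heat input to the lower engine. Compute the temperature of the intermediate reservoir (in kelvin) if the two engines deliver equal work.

T_m ≈ 456 K

For reversible stages Q_m = Q_H·(T_m/T_H). Setting W₁ = Q_H(1 − T_m/T_H) equal to W₂ = Q_m(1 − T_C/T_m) = Q_H·(T_m − T_C)/T_H gives T_H − T_m = T_m − T_C, so T_m = (T_H + T_C)/2 = (609.00 + 302.00)/2 = 456 K.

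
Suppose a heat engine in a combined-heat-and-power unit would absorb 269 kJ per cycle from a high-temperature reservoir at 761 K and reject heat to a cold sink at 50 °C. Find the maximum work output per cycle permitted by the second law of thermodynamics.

W_max ≈ 155 kJ

T_C = 50 °C → 50 + 273.15 = 323.15 K.
No engine can exceed the Carnot limit: η_max = 1 − T_C/T_H = 1 − 323.15/761.00 = 0.5754.
W_max = η_max · Q_H = 0.5754 × 269 = 155 kJ.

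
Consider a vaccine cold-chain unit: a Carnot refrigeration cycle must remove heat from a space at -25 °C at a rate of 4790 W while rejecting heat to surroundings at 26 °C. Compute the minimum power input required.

T_H = 26 °C → 26 + 273.15 = 299.15 K.
T_C = -25 °C → -25 + 273.15 = 248.15 K.
The reversible coefficient of performance is COP_R = T_C/(T_H − T_C) = 248.15/51.00 = 4.8657.
W = Q_C/COP_R = 4790/4.8657 = 984 W.

Ẇ_in ≈ 984 W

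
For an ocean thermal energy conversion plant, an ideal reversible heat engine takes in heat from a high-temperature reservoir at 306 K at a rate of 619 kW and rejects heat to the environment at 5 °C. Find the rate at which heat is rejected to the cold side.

T_C = 5 °C → 5 + 273.15 = 278.15 K.
Carnot efficiency: η = 1 − T_C/T_H = 1 − 278.15/306.00 = 0.0910.
For a reversible cycle Q_C/Q_H = T_C/T_H, so Q_C = 619 × 278.15/306.00 = 563 kW.

Q̇_C ≈ 563 kW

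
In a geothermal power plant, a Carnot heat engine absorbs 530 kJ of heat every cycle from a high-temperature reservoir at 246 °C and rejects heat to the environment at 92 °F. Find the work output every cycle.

W ≈ 217 kJ

T_H = 246 °C → 246 + 273.15 = 519.15 K.
T_C = 92 °F → (92 − 32) × 5/9 = 33.33 °C = 306.48 K.
η_rev = 1 − T_C/T_H = 1 − 306.48/519.15 = 0.4096.
W = η·Q_H = 0.4096 × 530 = 217 kJ.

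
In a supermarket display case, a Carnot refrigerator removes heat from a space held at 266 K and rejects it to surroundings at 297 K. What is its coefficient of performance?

For a reversible refrigerator, COP_R = T_C/(T_H − T_C) = 266.00/(297.00 − 266.00) = 8.581.

COP_R ≈ 8.581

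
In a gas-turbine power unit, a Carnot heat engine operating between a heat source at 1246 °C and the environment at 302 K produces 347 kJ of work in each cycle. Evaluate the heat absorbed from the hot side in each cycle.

Q_H ≈ 433.1 kJ

T_H = 1246 °C → 1246 + 273.15 = 1519.15 K.
For a reversible engine, η = 1 − T_C/T_H = 1 − 302.00/1519.15 = 0.8012.
Q_H = W/η = 347/0.8012 = 433.1 kJ.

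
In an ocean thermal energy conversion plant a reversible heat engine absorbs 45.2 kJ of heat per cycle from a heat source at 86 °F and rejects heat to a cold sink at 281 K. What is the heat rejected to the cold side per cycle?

T_H = 86 °F → (86 − 32) × 5/9 = 30.00 °C = 303.15 K.
η_rev = 1 − T_C/T_H = 1 − 281.00/303.15 = 0.0731.
For a reversible cycle Q_C/Q_H = T_C/T_H, so Q_C = 45.2 × 281.00/303.15 = 41.90 kJ.

Q_C ≈ 41.90 kJ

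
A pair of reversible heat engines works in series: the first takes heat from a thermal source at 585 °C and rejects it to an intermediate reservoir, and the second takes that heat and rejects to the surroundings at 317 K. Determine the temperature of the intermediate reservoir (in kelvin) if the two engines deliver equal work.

T_H = 585 °C → 585 + 273.15 = 858.15 K.
For reversible stages Q_m = Q_H·(T_m/T_H). Setting W₁ = Q_H(1 − T_m/T_H) equal to W₂ = Q_m(1 − T_C/T_m) = Q_H·(T_m − T_C)/T_H gives T_H − T_m = T_m − T_C, so T_m = (T_H + T_C)/2 = (858.15 + 317.00)/2 = 588 K.

T_m ≈ 588 K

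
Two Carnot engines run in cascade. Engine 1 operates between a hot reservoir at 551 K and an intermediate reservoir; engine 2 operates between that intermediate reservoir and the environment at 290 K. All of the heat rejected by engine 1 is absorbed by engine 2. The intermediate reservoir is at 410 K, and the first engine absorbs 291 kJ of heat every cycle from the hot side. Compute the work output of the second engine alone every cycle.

W₂ ≈ 63.4 kJ

Heat entering the second stage: Q_m = Q_H·(T_m/T_H) = 291 × 410.00/551.00 = 217 kJ.
Second-stage efficiency η₂ = 1 − T_C/T_m = 1 − 290.00/410.00 = 0.2927, so W₂ = η₂·Q_m = 63.4 kJ.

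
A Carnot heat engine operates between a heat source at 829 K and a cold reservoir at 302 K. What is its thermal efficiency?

η ≈ 0.636

For a reversible engine, η = 1 − T_C/T_H = 1 − 302.00/829.00 = 0.636.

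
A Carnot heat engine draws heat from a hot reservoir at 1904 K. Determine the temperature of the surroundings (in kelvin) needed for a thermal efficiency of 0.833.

T_C ≈ 318.0 K

From η = 1 − T_C/T_H, T_C = T_H·(1 − η) = 1904.00 × (1 − 0.833) = 318.0 K.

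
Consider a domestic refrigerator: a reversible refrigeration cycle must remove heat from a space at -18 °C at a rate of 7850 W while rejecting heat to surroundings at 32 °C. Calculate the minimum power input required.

Ẇ_in ≈ 1540 W

T_H = 32 °C → 32 + 273.15 = 305.15 K.
T_C = -18 °C → -18 + 273.15 = 255.15 K.
The reversible coefficient of performance is COP_R = T_C/(T_H − T_C) = 255.15/50.00 = 5.1030.
W = Q_C/COP_R = 7850/5.1030 = 1540 W.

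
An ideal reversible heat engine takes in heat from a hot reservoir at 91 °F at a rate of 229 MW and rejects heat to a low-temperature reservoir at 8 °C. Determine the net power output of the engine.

T_H = 91 °F → (91 − 32) × 5/9 = 32.78 °C = 305.93 K.
T_C = 8 °C → 8 + 273.15 = 281.15 K.
Carnot efficiency: η = 1 − T_C/T_H = 1 − 281.15/305.93 = 0.0810.
W = η·Q_H = 0.0810 × 229 = 18.5 MW.

Ẇ ≈ 18.5 MW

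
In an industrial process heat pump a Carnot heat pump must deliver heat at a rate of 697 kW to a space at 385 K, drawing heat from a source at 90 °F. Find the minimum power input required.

T_C = 90 °F → (90 − 32) × 5/9 = 32.22 °C = 305.37 K.
The Carnot heat-pump COP is COP_HP = T_H/(T_H − T_C) = 385.00/79.63 = 4.8350.
W = Q_H/COP_HP = 697/4.8350 = 144.2 kW.

Ẇ_in ≈ 144.2 kW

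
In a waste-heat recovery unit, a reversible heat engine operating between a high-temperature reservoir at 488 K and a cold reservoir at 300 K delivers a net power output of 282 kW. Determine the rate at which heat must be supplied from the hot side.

η_rev = 1 − T_C/T_H = 1 − 300.00/488.00 = 0.3852.
Q_H = W/η = 282/0.3852 = 732 kW.

Q̇_H ≈ 732 kW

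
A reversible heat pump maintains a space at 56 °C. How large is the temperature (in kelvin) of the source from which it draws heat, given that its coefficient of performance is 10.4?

T_H = 56 °C → 56 + 273.15 = 329.15 K.
COP_HP = T_H/(T_H − T_C) ⇒ T_C = T_H·(COP_HP − 1)/COP_HP = 329.15 × (10.4 − 1)/10.4 = 298 K.

T_C ≈ 298 K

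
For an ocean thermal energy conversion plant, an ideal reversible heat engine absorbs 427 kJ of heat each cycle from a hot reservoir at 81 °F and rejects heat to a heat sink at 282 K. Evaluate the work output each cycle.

W ≈ 26.1 kJ

T_H = 81 °F → (81 − 32) × 5/9 = 27.22 °C = 300.37 K.
For a reversible engine, η = 1 − T_C/T_H = 1 − 282.00/300.37 = 0.0612.
W = η·Q_H = 0.0612 × 427 = 26.1 kJ.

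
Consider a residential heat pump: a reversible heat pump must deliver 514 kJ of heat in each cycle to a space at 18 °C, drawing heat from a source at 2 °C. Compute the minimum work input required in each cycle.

T_H = 18 °C → 18 + 273.15 = 291.15 K.
T_C = 2 °C → 2 + 273.15 = 275.15 K.
Reversible heating COP: COP_HP = T_H/(T_H − T_C) = 291.15/16.00 = 18.1969.
W = Q_H/COP_HP = 514/18.1969 = 28.2 kJ.

W_in ≈ 28.2 kJ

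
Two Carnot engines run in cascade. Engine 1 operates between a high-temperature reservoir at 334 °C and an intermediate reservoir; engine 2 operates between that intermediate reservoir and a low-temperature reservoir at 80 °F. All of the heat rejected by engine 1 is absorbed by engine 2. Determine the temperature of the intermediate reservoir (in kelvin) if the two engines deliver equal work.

T_H = 334 °C → 334 + 273.15 = 607.15 K.
T_C = 80 °F → (80 − 32) × 5/9 = 26.67 °C = 299.82 K.
For reversible stages Q_m = Q_H·(T_m/T_H). Setting W₁ = Q_H(1 − T_m/T_H) equal to W₂ = Q_m(1 − T_C/T_m) = Q_H·(T_m − T_C)/T_H gives T_H − T_m = T_m − T_C, so T_m = (T_H + T_C)/2 = (607.15 + 299.82)/2 = 453.5 K.

T_m ≈ 453.5 K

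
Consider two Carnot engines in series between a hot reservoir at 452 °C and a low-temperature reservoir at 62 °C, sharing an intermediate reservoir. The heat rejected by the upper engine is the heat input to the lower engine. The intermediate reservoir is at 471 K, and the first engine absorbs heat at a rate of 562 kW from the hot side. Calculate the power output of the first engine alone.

T_H = 452 °C → 452 + 273.15 = 725.15 K.
T_C = 62 °C → 62 + 273.15 = 335.15 K.
First-stage efficiency η₁ = 1 − T_m/T_H = 1 − 471.00/725.15 = 0.3505.
W₁ = η₁·Q_H = 0.3505 × 562 = 197 kW.

Ẇ₁ ≈ 197 kW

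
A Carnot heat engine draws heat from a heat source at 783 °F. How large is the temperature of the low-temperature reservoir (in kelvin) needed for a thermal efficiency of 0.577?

T_H = 783 °F → (783 − 32) × 5/9 = 417.22 °C = 690.37 K.
From η = 1 − T_C/T_H, T_C = T_H·(1 − η) = 690.37 × (1 − 0.577) = 292.0 K.

T_C ≈ 292.0 K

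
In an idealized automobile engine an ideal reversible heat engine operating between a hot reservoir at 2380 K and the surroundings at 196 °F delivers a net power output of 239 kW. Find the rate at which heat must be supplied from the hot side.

Q̇_H ≈ 282.2 kW

T_C = 196 °F → (196 − 32) × 5/9 = 91.11 °C = 364.26 K.
Since the cycle is reversible, η = 1 − T_C/T_H = 1 − 364.26/2380.00 = 0.8469.
Q_H = W/η = 239/0.8469 = 282.2 kW.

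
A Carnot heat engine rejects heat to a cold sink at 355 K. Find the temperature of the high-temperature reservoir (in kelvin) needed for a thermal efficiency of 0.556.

T_H ≈ 800 K

From η = 1 − T_C/T_H, solving for T_H gives T_H = T_C/(1 − η) = 355.00/(1 − 0.556) = 800 K.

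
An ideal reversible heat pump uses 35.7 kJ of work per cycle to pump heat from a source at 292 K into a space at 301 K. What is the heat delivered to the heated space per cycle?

COP_HP = T_H/(T_H − T_C) = 301.00/9.00 = 33.4444.
Q_H = COP_HP · W = 33.4444 × 35.7 = 1190 kJ.

Q_H ≈ 1190 kJ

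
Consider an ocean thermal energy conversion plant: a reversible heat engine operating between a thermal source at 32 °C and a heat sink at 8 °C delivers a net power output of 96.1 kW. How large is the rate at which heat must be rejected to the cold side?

T_H = 32 °C → 32 + 273.15 = 305.15 K.
T_C = 8 °C → 8 + 273.15 = 281.15 K.
Carnot efficiency: η = 1 − T_C/T_H = 1 − 281.15/305.15 = 0.0786.
Since Q_C/Q_H = T_C/T_H and Q_H = W/η, Q_C = W·T_C/(T_H − T_C) = 96.1 × 281.15/24.00 = 1130 kW.

Q̇_C ≈ 1130 kW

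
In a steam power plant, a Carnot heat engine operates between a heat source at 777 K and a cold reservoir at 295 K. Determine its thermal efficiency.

η ≈ 0.6203

Carnot efficiency: η = 1 − T_C/T_H = 1 − 295.00/777.00 = 0.6203.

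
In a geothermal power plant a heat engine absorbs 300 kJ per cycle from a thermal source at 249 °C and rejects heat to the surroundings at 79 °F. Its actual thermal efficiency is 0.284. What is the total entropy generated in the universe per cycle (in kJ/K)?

ΔS_univ ≈ 0.143 kJ/K

T_H = 249 °C → 249 + 273.15 = 522.15 K.
T_C = 79 °F → (79 − 32) × 5/9 = 26.11 °C = 299.26 K.
W = η·Q_H = 0.284 × 300 = 85.20 kJ, so Q_C = Q_H − W = 214.8 kJ.
Entropy balance on the reservoirs: −Q_H/T_H = -0.5745 kJ/K, +Q_C/T_C = 0.7178 kJ/K.
ΔS_univ = −Q_H/T_H + Q_C/T_C = 0.143 kJ/K (> 0, since η = 0.284 < η_Carnot = 0.427).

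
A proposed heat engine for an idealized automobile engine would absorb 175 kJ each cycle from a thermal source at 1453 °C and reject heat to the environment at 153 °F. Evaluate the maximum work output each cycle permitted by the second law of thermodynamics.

T_H = 1453 °C → 1453 + 273.15 = 1726.15 K.
T_C = 153 °F → (153 − 32) × 5/9 = 67.22 °C = 340.37 K.
No engine can exceed the Carnot limit: η_max = 1 − T_C/T_H = 1 − 340.37/1726.15 = 0.8028.
W_max = η_max · Q_H = 0.8028 × 175 = 140 kJ.

W_max ≈ 140 kJ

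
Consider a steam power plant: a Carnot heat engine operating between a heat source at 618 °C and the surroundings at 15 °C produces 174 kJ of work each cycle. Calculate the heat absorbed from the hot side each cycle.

T_H = 618 °C → 618 + 273.15 = 891.15 K.
T_C = 15 °C → 15 + 273.15 = 288.15 K.
Carnot efficiency: η = 1 − T_C/T_H = 1 − 288.15/891.15 = 0.6767.
Q_H = W/η = 174/0.6767 = 257.1 kJ.

Q_H ≈ 257.1 kJ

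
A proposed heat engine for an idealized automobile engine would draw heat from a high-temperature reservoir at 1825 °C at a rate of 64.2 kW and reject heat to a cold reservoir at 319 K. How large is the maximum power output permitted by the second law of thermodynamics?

Ẇ_max ≈ 54.4 kW

T_H = 1825 °C → 1825 + 273.15 = 2098.15 K.
The second-law ceiling is the Carnot efficiency, η_max = 1 − T_C/T_H = 1 − 319.00/2098.15 = 0.8480.
W_max = η_max · Q_H = 0.8480 × 64.2 = 54.4 kW.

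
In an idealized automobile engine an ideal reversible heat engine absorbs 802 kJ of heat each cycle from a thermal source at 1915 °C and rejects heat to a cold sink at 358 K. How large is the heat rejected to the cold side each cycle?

Q_C ≈ 131 kJ

T_H = 1915 °C → 1915 + 273.15 = 2188.15 K.
For a reversible engine, η = 1 − T_C/T_H = 1 − 358.00/2188.15 = 0.8364.
For a reversible cycle Q_C/Q_H = T_C/T_H, so Q_C = 802 × 358.00/2188.15 = 131 kJ.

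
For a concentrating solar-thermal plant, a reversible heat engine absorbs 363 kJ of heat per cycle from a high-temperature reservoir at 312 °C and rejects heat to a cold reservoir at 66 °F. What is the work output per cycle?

T_H = 312 °C → 312 + 273.15 = 585.15 K.
T_C = 66 °F → (66 − 32) × 5/9 = 18.89 °C = 292.04 K.
Since the cycle is reversible, η = 1 − T_C/T_H = 1 − 292.04/585.15 = 0.5009.
W = η·Q_H = 0.5009 × 363 = 182 kJ.

W ≈ 182 kJ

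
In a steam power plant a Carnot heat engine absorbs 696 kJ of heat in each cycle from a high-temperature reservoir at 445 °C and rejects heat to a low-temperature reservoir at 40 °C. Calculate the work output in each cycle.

W ≈ 392.5 kJ

T_H = 445 °C → 445 + 273.15 = 718.15 K.
T_C = 40 °C → 40 + 273.15 = 313.15 K.
Since the cycle is reversible, η = 1 − T_C/T_H = 1 − 313.15/718.15 = 0.5639.
W = η·Q_H = 0.5639 × 696 = 392.5 kJ.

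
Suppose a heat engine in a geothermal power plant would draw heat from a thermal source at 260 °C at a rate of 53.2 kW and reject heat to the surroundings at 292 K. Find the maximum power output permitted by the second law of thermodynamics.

Ẇ_max ≈ 24.06 kW

T_H = 260 °C → 260 + 273.15 = 533.15 K.
No engine can exceed the Carnot limit: η_max = 1 − T_C/T_H = 1 − 292.00/533.15 = 0.4523.
W_max = η_max · Q_H = 0.4523 × 53.2 = 24.06 kW.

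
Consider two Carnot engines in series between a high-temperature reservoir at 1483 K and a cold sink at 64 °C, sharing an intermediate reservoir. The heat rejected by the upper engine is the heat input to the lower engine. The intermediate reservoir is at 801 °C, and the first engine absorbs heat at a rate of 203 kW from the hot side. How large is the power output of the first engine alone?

Ẇ₁ ≈ 56.0 kW

T_C = 64 °C → 64 + 273.15 = 337.15 K.
T_m = 801 °C → 801 + 273.15 = 1074.15 K.
First-stage efficiency η₁ = 1 − T_m/T_H = 1 − 1074.15/1483.00 = 0.2757.
W₁ = η₁·Q_H = 0.2757 × 203 = 56.0 kW.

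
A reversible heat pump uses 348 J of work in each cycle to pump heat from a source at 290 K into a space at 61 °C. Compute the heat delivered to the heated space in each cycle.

T_H = 61 °C → 61 + 273.15 = 334.15 K.
For a reversible heat pump, COP_HP = T_H/(T_H − T_C) = 334.15/44.15 = 7.5685.
Q_H = COP_HP · W = 7.5685 × 348 = 2630 J.

Q_H ≈ 2630 J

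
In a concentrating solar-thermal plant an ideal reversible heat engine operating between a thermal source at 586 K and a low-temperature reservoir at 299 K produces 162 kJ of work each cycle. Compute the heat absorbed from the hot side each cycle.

For a reversible engine, η = 1 − T_C/T_H = 1 − 299.00/586.00 = 0.4898.
Q_H = W/η = 162/0.4898 = 331 kJ.

Q_H ≈ 331 kJ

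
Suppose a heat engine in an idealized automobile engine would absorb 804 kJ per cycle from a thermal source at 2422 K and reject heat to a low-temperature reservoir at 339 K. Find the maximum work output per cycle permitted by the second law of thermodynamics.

W_max ≈ 691.5 kJ

The upper bound on efficiency is η_max = 1 − T_C/T_H = 1 − 339.00/2422.00 = 0.8600.
W_max = η_max · Q_H = 0.8600 × 804 = 691.5 kJ.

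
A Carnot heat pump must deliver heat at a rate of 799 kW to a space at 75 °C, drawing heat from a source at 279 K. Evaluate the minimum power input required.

T_H = 75 °C → 75 + 273.15 = 348.15 K.
COP_HP = T_H/(T_H − T_C) = 348.15/69.15 = 5.0347.
W = Q_H/COP_HP = 799/5.0347 = 158.7 kW.

Ẇ_in ≈ 158.7 kW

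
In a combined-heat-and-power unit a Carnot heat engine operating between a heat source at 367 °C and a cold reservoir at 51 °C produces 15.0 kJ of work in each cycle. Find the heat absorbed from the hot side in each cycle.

T_H = 367 °C → 367 + 273.15 = 640.15 K.
T_C = 51 °C → 51 + 273.15 = 324.15 K.
Carnot efficiency: η = 1 − T_C/T_H = 1 − 324.15/640.15 = 0.4936.
Q_H = W/η = 15.0/0.4936 = 30.4 kJ.

Q_H ≈ 30.4 kJ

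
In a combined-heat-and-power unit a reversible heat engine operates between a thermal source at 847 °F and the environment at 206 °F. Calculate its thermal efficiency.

η ≈ 0.491

T_H = 847 °F → (847 − 32) × 5/9 = 452.78 °C = 725.93 K.
T_C = 206 °F → (206 − 32) × 5/9 = 96.67 °C = 369.82 K.
For a reversible engine, η = 1 − T_C/T_H = 1 − 369.82/725.93 = 0.491.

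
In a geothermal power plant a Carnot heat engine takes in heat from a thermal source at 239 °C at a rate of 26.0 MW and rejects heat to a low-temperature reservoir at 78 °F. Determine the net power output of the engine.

Ẇ ≈ 10.8 MW

T_H = 239 °C → 239 + 273.15 = 512.15 K.
T_C = 78 °F → (78 − 32) × 5/9 = 25.56 °C = 298.71 K.
η_rev = 1 − T_C/T_H = 1 − 298.71/512.15 = 0.4168.
W = η·Q_H = 0.4168 × 26.0 = 10.8 MW.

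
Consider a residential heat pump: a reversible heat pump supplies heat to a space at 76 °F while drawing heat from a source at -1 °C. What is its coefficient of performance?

T_H = 76 °F → (76 − 32) × 5/9 = 24.44 °C = 297.59 K.
T_C = -1 °C → -1 + 273.15 = 272.15 K.
COP_HP = T_H/(T_H − T_C) = 297.59/(297.59 − 272.15) = 11.7.

COP_HP ≈ 11.7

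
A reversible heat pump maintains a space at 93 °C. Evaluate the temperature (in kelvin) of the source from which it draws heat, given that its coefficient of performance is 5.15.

T_H = 93 °C → 93 + 273.15 = 366.15 K.
COP_HP = T_H/(T_H − T_C) ⇒ T_C = T_H·(COP_HP − 1)/COP_HP = 366.15 × (5.15 − 1)/5.15 = 295.1 K.

T_C ≈ 295.1 K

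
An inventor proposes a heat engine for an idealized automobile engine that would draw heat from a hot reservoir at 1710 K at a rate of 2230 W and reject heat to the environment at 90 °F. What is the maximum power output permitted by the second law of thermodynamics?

Ẇ_max ≈ 1830 W

T_C = 90 °F → (90 − 32) × 5/9 = 32.22 °C = 305.37 K.
The upper bound on efficiency is η_max = 1 − T_C/T_H = 1 − 305.37/1710.00 = 0.8214.
W_max = η_max · Q_H = 0.8214 × 2230 = 1830 W.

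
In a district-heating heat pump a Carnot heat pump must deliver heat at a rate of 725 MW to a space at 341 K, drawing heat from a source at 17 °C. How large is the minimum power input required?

T_C = 17 °C → 17 + 273.15 = 290.15 K.
COP_HP = T_H/(T_H − T_C) = 341.00/50.85 = 6.7060.
W = Q_H/COP_HP = 725/6.7060 = 108 MW.

Ẇ_in ≈ 108 MW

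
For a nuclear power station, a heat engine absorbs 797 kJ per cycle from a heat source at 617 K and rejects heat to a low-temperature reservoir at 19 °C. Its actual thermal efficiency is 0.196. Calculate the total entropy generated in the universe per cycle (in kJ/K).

T_C = 19 °C → 19 + 273.15 = 292.15 K.
W = η·Q_H = 0.196 × 797 = 156.2 kJ, so Q_C = Q_H − W = 640.8 kJ.
The hot reservoir loses entropy Q_H/T_H = 797/617.00 = 1.292 kJ/K; the cold reservoir gains Q_C/T_C = 640.8/292.15 = 2.193 kJ/K.
ΔS_univ = −Q_H/T_H + Q_C/T_C = 0.902 kJ/K (> 0, since η = 0.196 < η_Carnot = 0.526).

ΔS_univ ≈ 0.902 kJ/K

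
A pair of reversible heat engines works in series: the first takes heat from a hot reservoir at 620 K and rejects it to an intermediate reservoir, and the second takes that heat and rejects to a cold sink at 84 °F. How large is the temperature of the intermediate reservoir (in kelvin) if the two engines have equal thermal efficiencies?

T_m ≈ 433 K

T_C = 84 °F → (84 − 32) × 5/9 = 28.89 °C = 302.04 K.
Equal efficiencies require 1 − T_m/T_H = 1 − T_C/T_m, i.e. T_m/T_H = T_C/T_m, so T_m = √(T_H·T_C) = √(620.00 × 302.04) = 433 K.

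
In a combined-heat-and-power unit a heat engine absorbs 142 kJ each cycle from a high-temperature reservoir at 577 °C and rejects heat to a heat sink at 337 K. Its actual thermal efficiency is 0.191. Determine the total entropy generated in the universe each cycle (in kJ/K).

ΔS_univ ≈ 0.174 kJ/K

T_H = 577 °C → 577 + 273.15 = 850.15 K.
W = η·Q_H = 0.191 × 142 = 27.12 kJ, so Q_C = Q_H − W = 114.9 kJ.
The hot reservoir loses entropy Q_H/T_H = 142/850.15 = 0.1670 kJ/K; the cold reservoir gains Q_C/T_C = 114.9/337.00 = 0.3409 kJ/K.
ΔS_univ = −Q_H/T_H + Q_C/T_C = 0.174 kJ/K (> 0, since η = 0.191 < η_Carnot = 0.604).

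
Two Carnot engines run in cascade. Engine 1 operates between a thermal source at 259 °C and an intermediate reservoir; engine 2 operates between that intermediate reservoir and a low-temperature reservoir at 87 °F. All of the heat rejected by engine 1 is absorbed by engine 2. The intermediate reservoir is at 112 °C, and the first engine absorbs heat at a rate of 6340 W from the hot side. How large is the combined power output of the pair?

T_H = 259 °C → 259 + 273.15 = 532.15 K.
T_C = 87 °F → (87 − 32) × 5/9 = 30.56 °C = 303.71 K.
Two reversible stages in series are equivalent to a single Carnot engine between T_H and T_C, so η_total = 1 − T_C/T_H = 1 − 303.71/532.15 = 0.4293.
W_total = η_total · Q_H = 0.4293 × 6340 = 2722 W.

Ẇ_total ≈ 2722 W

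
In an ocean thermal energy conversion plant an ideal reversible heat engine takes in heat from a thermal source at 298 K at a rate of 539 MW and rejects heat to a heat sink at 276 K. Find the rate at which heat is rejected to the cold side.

Q̇_C ≈ 499 MW

Carnot efficiency: η = 1 − T_C/T_H = 1 − 276.00/298.00 = 0.0738.
For a reversible cycle Q_C/Q_H = T_C/T_H, so Q_C = 539 × 276.00/298.00 = 499 MW.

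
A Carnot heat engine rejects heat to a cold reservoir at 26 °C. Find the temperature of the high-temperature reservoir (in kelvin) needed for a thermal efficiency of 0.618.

T_C = 26 °C → 26 + 273.15 = 299.15 K.
From η = 1 − T_C/T_H, solving for T_H gives T_H = T_C/(1 − η) = 299.15/(1 − 0.618) = 783 K.

T_H ≈ 783 K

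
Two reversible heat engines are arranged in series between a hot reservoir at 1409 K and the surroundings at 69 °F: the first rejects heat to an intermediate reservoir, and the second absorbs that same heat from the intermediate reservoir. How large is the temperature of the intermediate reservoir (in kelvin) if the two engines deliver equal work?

T_m ≈ 851 K

T_C = 69 °F → (69 − 32) × 5/9 = 20.56 °C = 293.71 K.
For reversible stages Q_m = Q_H·(T_m/T_H). Setting W₁ = Q_H(1 − T_m/T_H) equal to W₂ = Q_m(1 − T_C/T_m) = Q_H·(T_m − T_C)/T_H gives T_H − T_m = T_m − T_C, so T_m = (T_H + T_C)/2 = (1409.00 + 293.71)/2 = 851 K.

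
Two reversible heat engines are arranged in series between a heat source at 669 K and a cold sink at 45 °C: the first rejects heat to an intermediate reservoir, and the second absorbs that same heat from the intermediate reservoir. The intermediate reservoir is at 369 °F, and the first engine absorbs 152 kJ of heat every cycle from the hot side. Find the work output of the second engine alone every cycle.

W₂ ≈ 32.31 kJ

T_C = 45 °C → 45 + 273.15 = 318.15 K.
T_m = 369 °F → (369 − 32) × 5/9 = 187.22 °C = 460.37 K.
Heat entering the second stage: Q_m = Q_H·(T_m/T_H) = 152 × 460.37/669.00 = 104.6 kJ.
Second-stage efficiency η₂ = 1 − T_C/T_m = 1 − 318.15/460.37 = 0.3089, so W₂ = η₂·Q_m = 32.31 kJ.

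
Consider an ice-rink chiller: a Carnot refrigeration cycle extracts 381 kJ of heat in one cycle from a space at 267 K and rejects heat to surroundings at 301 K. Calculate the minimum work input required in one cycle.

The reversible coefficient of performance is COP_R = T_C/(T_H − T_C) = 267.00/34.00 = 7.8529.
W = Q_C/COP_R = 381/7.8529 = 48.52 kJ.

W_in ≈ 48.52 kJ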